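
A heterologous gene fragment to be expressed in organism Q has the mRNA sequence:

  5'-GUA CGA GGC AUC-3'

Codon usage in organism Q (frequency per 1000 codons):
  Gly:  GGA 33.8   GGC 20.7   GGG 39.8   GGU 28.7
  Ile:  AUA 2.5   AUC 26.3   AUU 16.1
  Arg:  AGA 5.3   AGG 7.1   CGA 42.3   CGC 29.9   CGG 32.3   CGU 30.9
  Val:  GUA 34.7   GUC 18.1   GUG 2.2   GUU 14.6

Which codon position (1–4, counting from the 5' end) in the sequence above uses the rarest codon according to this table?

Codon 1 GUA (Val): 34.7 per 1000.
Codon 2 CGA (Arg): 42.3 per 1000.
Codon 3 GGC (Gly): 20.7 per 1000.
Codon 4 AUC (Ile): 26.3 per 1000.
Lowest frequency is 20.7 at codon 3.

3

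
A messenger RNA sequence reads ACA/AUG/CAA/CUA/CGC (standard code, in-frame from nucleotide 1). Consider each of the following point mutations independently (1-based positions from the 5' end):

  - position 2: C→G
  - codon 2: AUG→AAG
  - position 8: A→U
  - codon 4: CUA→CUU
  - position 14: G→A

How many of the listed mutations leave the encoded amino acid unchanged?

1

Codon 1: ACA (Thr) → AGA (Arg) — missense.
Codon 2: AUG (Met) → AAG (Lys) — missense.
Codon 3: CAA (Gln) → CUA (Leu) — missense.
Codon 4: CUA (Leu) → CUU (Leu) — synonymous.
Codon 5: CGC (Arg) → CAC (His) — missense.
Synonymous: 1 of 5.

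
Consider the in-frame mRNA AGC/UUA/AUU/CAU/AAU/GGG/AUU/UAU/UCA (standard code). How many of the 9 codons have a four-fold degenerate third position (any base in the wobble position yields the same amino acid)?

Codon 1 AGC (Ser): third position 2-fold.
Codon 2 UUA (Leu): third position 2-fold.
Codon 3 AUU (Ile): third position 3-fold.
Codon 4 CAU (His): third position 2-fold.
Codon 5 AAU (Asn): third position 2-fold.
Codon 6 GGG (Gly): third position 4-fold.
Codon 7 AUU (Ile): third position 3-fold.
Codon 8 UAU (Tyr): third position 2-fold.
Codon 9 UCA (Ser): third position 4-fold.
Four-fold degenerate third positions: 2.

2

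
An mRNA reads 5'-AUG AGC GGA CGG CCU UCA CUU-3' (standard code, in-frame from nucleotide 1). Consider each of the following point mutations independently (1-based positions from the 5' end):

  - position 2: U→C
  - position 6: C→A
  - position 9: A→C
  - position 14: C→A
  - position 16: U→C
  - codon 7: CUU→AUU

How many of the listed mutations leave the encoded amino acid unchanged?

1

Codon 1: AUG (Met) → ACG (Thr) — missense.
Codon 2: AGC (Ser) → AGA (Arg) — missense.
Codon 3: GGA (Gly) → GGC (Gly) — synonymous.
Codon 5: CCU (Pro) → CAU (His) — missense.
Codon 6: UCA (Ser) → CCA (Pro) — missense.
Codon 7: CUU (Leu) → AUU (Ile) — missense.
Synonymous: 1 of 6.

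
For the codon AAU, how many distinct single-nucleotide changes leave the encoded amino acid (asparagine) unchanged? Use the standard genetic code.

1

Position 1: none → 0 synonymous.
Position 2: none → 0 synonymous.
Position 3: AAC → 1 synonymous.
Total: 0 + 0 + 1 = 1.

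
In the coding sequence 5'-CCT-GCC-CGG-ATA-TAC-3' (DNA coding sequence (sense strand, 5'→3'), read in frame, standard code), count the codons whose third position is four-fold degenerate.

Codon 1 CCT (Pro): third position 4-fold.
Codon 2 GCC (Ala): third position 4-fold.
Codon 3 CGG (Arg): third position 4-fold.
Codon 4 ATA (Ile): third position 3-fold.
Codon 5 TAC (Tyr): third position 2-fold.
Four-fold degenerate third positions: 3.

3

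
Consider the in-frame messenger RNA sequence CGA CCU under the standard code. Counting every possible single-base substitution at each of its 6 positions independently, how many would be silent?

Codon 1 (CGA, Arg): 4 synonymous substitutions.
Codon 2 (CCU, Pro): 3 synonymous substitutions.
Total: 4 + 3 = 7.

7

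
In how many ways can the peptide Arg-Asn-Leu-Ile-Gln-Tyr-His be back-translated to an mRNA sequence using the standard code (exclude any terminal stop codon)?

Arg: 6 codons.
Asn: 2 codons.
Leu: 6 codons.
Ile: 3 codons.
Gln: 2 codons.
Tyr: 2 codons.
His: 2 codons.
6 × 2 × 6 × 3 × 2 × 2 × 2 = 1728.

1728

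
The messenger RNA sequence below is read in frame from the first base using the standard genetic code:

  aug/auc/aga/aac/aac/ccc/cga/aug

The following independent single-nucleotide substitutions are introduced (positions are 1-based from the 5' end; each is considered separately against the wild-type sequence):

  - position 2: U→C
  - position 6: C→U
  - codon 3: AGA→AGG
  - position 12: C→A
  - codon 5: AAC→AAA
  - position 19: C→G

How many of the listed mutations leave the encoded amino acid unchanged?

Codon 1: AUG (Met) → ACG (Thr) — missense.
Codon 2: AUC (Ile) → AUU (Ile) — synonymous.
Codon 3: AGA (Arg) → AGG (Arg) — synonymous.
Codon 4: AAC (Asn) → AAA (Lys) — missense.
Codon 5: AAC (Asn) → AAA (Lys) — missense.
Codon 7: CGA (Arg) → GGA (Gly) — missense.
Synonymous: 2 of 6.

2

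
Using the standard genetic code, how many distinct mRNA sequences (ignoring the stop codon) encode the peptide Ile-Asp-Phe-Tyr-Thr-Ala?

384

Ile: 3 codons.
Asp: 2 codons.
Phe: 2 codons.
Tyr: 2 codons.
Thr: 4 codons.
Ala: 4 codons.
3 × 2 × 2 × 2 × 4 × 4 = 384.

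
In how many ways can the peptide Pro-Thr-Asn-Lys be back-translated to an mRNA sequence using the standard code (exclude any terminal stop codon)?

Pro: 4 codons.
Thr: 4 codons.
Asn: 2 codons.
Lys: 2 codons.
4 × 4 × 2 × 2 = 64.

64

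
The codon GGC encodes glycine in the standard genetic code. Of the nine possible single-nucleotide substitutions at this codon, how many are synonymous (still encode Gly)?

Position 1: none → 0 synonymous.
Position 2: none → 0 synonymous.
Position 3: GGT, GGA, GGG → 3 synonymous.
Total: 0 + 0 + 3 = 3.

3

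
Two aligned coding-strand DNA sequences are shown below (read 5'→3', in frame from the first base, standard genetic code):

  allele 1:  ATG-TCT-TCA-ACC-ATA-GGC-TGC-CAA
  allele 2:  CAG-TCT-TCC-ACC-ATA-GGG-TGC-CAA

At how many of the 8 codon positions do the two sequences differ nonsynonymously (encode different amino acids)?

Codon 1: ATG Met / CAG Gln — nonsynonymous.
Codon 2: TCT Ser / TCT Ser — identical.
Codon 3: TCA Ser / TCC Ser — synonymous.
Codon 4: ACC Thr / ACC Thr — identical.
Codon 5: ATA Ile / ATA Ile — identical.
Codon 6: GGC Gly / GGG Gly — synonymous.
Codon 7: TGC Cys / TGC Cys — identical.
Codon 8: CAA Gln / CAA Gln — identical.
Nonsynonymous differences: 1.

1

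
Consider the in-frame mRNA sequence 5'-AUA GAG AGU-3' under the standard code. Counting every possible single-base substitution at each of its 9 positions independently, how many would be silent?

Codon 1 (AUA, Ile): 2 synonymous substitutions.
Codon 2 (GAG, Glu): 1 synonymous substitution.
Codon 3 (AGU, Ser): 1 synonymous substitution.
Total: 2 + 1 + 1 = 4.

4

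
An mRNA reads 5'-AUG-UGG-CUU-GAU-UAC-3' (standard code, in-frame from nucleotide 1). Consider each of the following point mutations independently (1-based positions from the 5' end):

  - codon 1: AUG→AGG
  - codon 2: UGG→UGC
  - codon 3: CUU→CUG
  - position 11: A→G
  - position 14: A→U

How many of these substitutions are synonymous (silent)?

Codon 1: AUG (Met) → AGG (Arg) — missense.
Codon 2: UGG (Trp) → UGC (Cys) — missense.
Codon 3: CUU (Leu) → CUG (Leu) — synonymous.
Codon 4: GAU (Asp) → GGU (Gly) — missense.
Codon 5: UAC (Tyr) → UUC (Phe) — missense.
Synonymous: 1 of 5.

1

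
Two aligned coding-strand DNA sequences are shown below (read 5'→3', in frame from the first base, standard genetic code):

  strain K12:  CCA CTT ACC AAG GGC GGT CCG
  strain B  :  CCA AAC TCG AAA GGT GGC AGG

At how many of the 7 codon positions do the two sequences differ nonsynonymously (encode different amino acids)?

3

Codon 1: CCA Pro / CCA Pro — identical.
Codon 2: CTT Leu / AAC Asn — nonsynonymous.
Codon 3: ACC Thr / TCG Ser — nonsynonymous.
Codon 4: AAG Lys / AAA Lys — synonymous.
Codon 5: GGC Gly / GGT Gly — synonymous.
Codon 6: GGT Gly / GGC Gly — synonymous.
Codon 7: CCG Pro / AGG Arg — nonsynonymous.
Nonsynonymous differences: 3.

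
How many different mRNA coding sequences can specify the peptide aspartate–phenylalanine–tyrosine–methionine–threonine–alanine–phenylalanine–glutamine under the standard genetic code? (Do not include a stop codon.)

Asp: 2 codons.
Phe: 2 codons.
Tyr: 2 codons.
Met: 1 codon.
Thr: 4 codons.
Ala: 4 codons.
Phe: 2 codons.
Gln: 2 codons.
2 × 2 × 2 × 1 × 4 × 4 × 2 × 2 = 512.

512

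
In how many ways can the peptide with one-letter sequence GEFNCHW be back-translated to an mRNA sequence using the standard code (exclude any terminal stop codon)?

128

Gly: 4 codons.
Glu: 2 codons.
Phe: 2 codons.
Asn: 2 codons.
Cys: 2 codons.
His: 2 codons.
Trp: 1 codon.
4 × 2 × 2 × 2 × 2 × 2 × 1 = 128.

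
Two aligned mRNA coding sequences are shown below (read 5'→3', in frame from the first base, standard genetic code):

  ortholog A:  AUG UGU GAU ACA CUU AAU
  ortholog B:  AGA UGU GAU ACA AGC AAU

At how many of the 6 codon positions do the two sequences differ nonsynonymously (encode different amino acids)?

2

Codon 1: AUG Met / AGA Arg — nonsynonymous.
Codon 2: UGU Cys / UGU Cys — identical.
Codon 3: GAU Asp / GAU Asp — identical.
Codon 4: ACA Thr / ACA Thr — identical.
Codon 5: CUU Leu / AGC Ser — nonsynonymous.
Codon 6: AAU Asn / AAU Asn — identical.
Nonsynonymous differences: 2.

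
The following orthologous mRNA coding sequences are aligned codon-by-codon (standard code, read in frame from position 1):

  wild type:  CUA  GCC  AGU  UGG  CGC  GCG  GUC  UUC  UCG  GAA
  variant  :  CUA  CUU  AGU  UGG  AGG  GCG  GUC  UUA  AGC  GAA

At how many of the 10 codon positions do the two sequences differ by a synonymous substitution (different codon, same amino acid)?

2

Codon 1: CUA Leu / CUA Leu — identical.
Codon 2: GCC Ala / CUU Leu — nonsynonymous.
Codon 3: AGU Ser / AGU Ser — identical.
Codon 4: UGG Trp / UGG Trp — identical.
Codon 5: CGC Arg / AGG Arg — synonymous.
Codon 6: GCG Ala / GCG Ala — identical.
Codon 7: GUC Val / GUC Val — identical.
Codon 8: UUC Phe / UUA Leu — nonsynonymous.
Codon 9: UCG Ser / AGC Ser — synonymous.
Codon 10: GAA Glu / GAA Glu — identical.
Synonymous differences: 2.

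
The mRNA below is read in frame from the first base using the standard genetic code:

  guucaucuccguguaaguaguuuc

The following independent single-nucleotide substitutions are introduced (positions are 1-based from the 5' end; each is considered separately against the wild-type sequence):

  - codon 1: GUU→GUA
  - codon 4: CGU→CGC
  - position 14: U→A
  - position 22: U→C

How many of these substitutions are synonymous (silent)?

Codon 1: GUU (Val) → GUA (Val) — synonymous.
Codon 4: CGU (Arg) → CGC (Arg) — synonymous.
Codon 5: GUA (Val) → GAA (Glu) — missense.
Codon 8: UUC (Phe) → CUC (Leu) — missense.
Synonymous: 2 of 4.

2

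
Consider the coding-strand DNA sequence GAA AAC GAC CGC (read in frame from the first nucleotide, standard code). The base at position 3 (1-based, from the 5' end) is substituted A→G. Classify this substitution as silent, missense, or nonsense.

Position 3 falls in codon 1: GAA → Glu.
After the substitution the codon is GAG → Glu.
Both encode Glu, so the change is synonymous.

silent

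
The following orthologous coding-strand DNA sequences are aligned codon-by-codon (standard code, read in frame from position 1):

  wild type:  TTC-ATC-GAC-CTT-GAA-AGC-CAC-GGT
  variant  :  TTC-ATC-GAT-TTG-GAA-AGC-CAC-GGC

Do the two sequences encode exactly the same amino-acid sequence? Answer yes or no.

yes

Codon 1: TTC Phe / TTC Phe — identical.
Codon 2: ATC Ile / ATC Ile — identical.
Codon 3: GAC Asp / GAT Asp — synonymous.
Codon 4: CTT Leu / TTG Leu — synonymous.
Codon 5: GAA Glu / GAA Glu — identical.
Codon 6: AGC Ser / AGC Ser — identical.
Codon 7: CAC His / CAC His — identical.
Codon 8: GGT Gly / GGC Gly — synonymous.
Nonsynonymous differences: 0 → same protein.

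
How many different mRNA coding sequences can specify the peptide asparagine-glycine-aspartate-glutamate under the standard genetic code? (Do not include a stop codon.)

Asn: 2 codons.
Gly: 4 codons.
Asp: 2 codons.
Glu: 2 codons.
2 × 4 × 2 × 2 = 32.

32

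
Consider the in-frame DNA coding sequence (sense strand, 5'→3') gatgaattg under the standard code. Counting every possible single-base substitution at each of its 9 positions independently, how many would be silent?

4

Codon 1 (GAT, Asp): 1 synonymous substitution.
Codon 2 (GAA, Glu): 1 synonymous substitution.
Codon 3 (TTG, Leu): 2 synonymous substitutions.
Total: 1 + 1 + 2 = 4.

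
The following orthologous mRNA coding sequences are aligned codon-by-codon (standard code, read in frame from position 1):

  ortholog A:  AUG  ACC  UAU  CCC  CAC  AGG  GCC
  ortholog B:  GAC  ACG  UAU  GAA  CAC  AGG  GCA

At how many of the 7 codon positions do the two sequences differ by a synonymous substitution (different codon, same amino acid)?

2

Codon 1: AUG Met / GAC Asp — nonsynonymous.
Codon 2: ACC Thr / ACG Thr — synonymous.
Codon 3: UAU Tyr / UAU Tyr — identical.
Codon 4: CCC Pro / GAA Glu — nonsynonymous.
Codon 5: CAC His / CAC His — identical.
Codon 6: AGG Arg / AGG Arg — identical.
Codon 7: GCC Ala / GCA Ala — synonymous.
Synonymous differences: 2.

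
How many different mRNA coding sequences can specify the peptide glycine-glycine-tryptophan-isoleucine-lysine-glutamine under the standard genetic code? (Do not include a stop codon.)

Gly: 4 codons.
Gly: 4 codons.
Trp: 1 codon.
Ile: 3 codons.
Lys: 2 codons.
Gln: 2 codons.
4 × 4 × 1 × 3 × 2 × 2 = 192.

192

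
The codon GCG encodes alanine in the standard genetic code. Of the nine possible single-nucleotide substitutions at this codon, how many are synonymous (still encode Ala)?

Position 1: none → 0 synonymous.
Position 2: none → 0 synonymous.
Position 3: GCU, GCC, GCA → 3 synonymous.
Total: 0 + 0 + 3 = 3.

3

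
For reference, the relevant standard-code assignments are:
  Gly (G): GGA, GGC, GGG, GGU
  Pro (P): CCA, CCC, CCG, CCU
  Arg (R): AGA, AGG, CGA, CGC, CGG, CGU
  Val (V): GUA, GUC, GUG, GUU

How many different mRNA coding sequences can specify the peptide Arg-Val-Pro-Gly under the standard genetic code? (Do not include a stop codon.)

384

Arg: 6 codons.
Val: 4 codons.
Pro: 4 codons.
Gly: 4 codons.
6 × 4 × 4 × 4 = 384.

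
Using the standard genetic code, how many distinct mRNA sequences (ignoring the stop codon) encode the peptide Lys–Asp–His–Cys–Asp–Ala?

128

Lys: 2 codons.
Asp: 2 codons.
His: 2 codons.
Cys: 2 codons.
Asp: 2 codons.
Ala: 4 codons.
2 × 2 × 2 × 2 × 2 × 4 = 128.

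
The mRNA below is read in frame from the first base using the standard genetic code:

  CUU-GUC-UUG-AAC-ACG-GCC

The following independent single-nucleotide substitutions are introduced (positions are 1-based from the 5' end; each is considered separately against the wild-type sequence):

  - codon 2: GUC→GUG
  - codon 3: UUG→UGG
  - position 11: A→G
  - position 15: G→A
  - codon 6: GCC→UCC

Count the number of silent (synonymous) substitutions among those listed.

2

Codon 2: GUC (Val) → GUG (Val) — synonymous.
Codon 3: UUG (Leu) → UGG (Trp) — missense.
Codon 4: AAC (Asn) → AGC (Ser) — missense.
Codon 5: ACG (Thr) → ACA (Thr) — synonymous.
Codon 6: GCC (Ala) → UCC (Ser) — missense.
Synonymous: 2 of 5.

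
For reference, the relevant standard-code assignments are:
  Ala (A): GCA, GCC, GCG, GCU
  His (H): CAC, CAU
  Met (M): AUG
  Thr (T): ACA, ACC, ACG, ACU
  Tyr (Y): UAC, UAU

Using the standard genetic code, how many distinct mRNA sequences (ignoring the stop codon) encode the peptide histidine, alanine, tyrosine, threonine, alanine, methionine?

His: 2 codons.
Ala: 4 codons.
Tyr: 2 codons.
Thr: 4 codons.
Ala: 4 codons.
Met: 1 codon.
2 × 4 × 2 × 4 × 4 × 1 = 256.

256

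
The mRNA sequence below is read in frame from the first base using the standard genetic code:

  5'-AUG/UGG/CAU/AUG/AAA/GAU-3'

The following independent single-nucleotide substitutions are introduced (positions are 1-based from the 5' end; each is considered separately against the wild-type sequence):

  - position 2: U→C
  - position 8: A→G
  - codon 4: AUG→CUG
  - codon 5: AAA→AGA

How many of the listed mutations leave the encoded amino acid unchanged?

0

Codon 1: AUG (Met) → ACG (Thr) — missense.
Codon 3: CAU (His) → CGU (Arg) — missense.
Codon 4: AUG (Met) → CUG (Leu) — missense.
Codon 5: AAA (Lys) → AGA (Arg) — missense.
Synonymous: 0 of 4.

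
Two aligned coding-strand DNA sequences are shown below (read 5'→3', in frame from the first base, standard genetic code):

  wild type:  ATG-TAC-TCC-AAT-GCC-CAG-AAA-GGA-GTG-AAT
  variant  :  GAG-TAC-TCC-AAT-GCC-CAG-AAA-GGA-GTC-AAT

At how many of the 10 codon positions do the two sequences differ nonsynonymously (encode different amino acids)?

Codon 1: ATG Met / GAG Glu — nonsynonymous.
Codon 2: TAC Tyr / TAC Tyr — identical.
Codon 3: TCC Ser / TCC Ser — identical.
Codon 4: AAT Asn / AAT Asn — identical.
Codon 5: GCC Ala / GCC Ala — identical.
Codon 6: CAG Gln / CAG Gln — identical.
Codon 7: AAA Lys / AAA Lys — identical.
Codon 8: GGA Gly / GGA Gly — identical.
Codon 9: GTG Val / GTC Val — synonymous.
Codon 10: AAT Asn / AAT Asn — identical.
Nonsynonymous differences: 1.

1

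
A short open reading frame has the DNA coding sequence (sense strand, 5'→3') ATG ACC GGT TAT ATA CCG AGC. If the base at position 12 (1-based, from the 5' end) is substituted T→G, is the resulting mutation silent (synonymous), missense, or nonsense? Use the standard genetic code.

nonsense

Position 12 falls in codon 4: TAT → Tyr.
After the substitution the codon is TAG → Stop.
The new codon is a stop codon, so this is a nonsense mutation.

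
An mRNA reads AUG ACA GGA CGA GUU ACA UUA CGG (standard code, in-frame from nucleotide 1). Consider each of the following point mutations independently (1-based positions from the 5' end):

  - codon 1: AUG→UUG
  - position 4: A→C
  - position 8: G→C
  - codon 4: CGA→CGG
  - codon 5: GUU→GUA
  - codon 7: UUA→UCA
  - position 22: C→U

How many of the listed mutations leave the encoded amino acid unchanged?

Codon 1: AUG (Met) → UUG (Leu) — missense.
Codon 2: ACA (Thr) → CCA (Pro) — missense.
Codon 3: GGA (Gly) → GCA (Ala) — missense.
Codon 4: CGA (Arg) → CGG (Arg) — synonymous.
Codon 5: GUU (Val) → GUA (Val) — synonymous.
Codon 7: UUA (Leu) → UCA (Ser) — missense.
Codon 8: CGG (Arg) → UGG (Trp) — missense.
Synonymous: 2 of 7.

2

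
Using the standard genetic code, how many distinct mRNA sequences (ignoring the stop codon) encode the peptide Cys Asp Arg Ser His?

288

Cys: 2 codons.
Asp: 2 codons.
Arg: 6 codons.
Ser: 6 codons.
His: 2 codons.
2 × 2 × 6 × 6 × 2 = 288.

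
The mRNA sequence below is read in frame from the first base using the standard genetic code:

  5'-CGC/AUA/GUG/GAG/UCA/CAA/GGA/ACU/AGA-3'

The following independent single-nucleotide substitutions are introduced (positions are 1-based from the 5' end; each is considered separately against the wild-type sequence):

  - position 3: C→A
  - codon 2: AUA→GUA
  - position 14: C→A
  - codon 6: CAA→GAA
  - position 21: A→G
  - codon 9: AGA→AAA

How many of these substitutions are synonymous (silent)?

2

Codon 1: CGC (Arg) → CGA (Arg) — synonymous.
Codon 2: AUA (Ile) → GUA (Val) — missense.
Codon 5: UCA (Ser) → UAA (Stop) — nonsense.
Codon 6: CAA (Gln) → GAA (Glu) — missense.
Codon 7: GGA (Gly) → GGG (Gly) — synonymous.
Codon 9: AGA (Arg) → AAA (Lys) — missense.
Synonymous: 2 of 6.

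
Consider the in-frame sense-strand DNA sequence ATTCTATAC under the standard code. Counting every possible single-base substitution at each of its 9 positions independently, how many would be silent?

Codon 1 (ATT, Ile): 2 synonymous substitutions.
Codon 2 (CTA, Leu): 4 synonymous substitutions.
Codon 3 (TAC, Tyr): 1 synonymous substitution.
Total: 2 + 4 + 1 = 7.

7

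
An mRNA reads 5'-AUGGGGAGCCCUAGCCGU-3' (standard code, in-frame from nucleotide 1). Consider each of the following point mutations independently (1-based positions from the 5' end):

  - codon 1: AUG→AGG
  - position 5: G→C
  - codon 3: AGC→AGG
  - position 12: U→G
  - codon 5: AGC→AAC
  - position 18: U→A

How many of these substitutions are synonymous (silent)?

2

Codon 1: AUG (Met) → AGG (Arg) — missense.
Codon 2: GGG (Gly) → GCG (Ala) — missense.
Codon 3: AGC (Ser) → AGG (Arg) — missense.
Codon 4: CCU (Pro) → CCG (Pro) — synonymous.
Codon 5: AGC (Ser) → AAC (Asn) — missense.
Codon 6: CGU (Arg) → CGA (Arg) — synonymous.
Synonymous: 2 of 6.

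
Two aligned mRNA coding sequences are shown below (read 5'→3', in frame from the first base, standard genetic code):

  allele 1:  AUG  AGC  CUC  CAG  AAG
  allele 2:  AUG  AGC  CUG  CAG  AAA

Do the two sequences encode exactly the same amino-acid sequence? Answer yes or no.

yes

Codon 1: AUG Met / AUG Met — identical.
Codon 2: AGC Ser / AGC Ser — identical.
Codon 3: CUC Leu / CUG Leu — synonymous.
Codon 4: CAG Gln / CAG Gln — identical.
Codon 5: AAG Lys / AAA Lys — synonymous.
Nonsynonymous differences: 0 → same protein.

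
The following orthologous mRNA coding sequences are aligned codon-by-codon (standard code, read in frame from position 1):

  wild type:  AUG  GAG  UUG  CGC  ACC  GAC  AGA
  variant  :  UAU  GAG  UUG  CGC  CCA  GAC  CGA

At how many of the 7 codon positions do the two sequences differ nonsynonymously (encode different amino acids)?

2

Codon 1: AUG Met / UAU Tyr — nonsynonymous.
Codon 2: GAG Glu / GAG Glu — identical.
Codon 3: UUG Leu / UUG Leu — identical.
Codon 4: CGC Arg / CGC Arg — identical.
Codon 5: ACC Thr / CCA Pro — nonsynonymous.
Codon 6: GAC Asp / GAC Asp — identical.
Codon 7: AGA Arg / CGA Arg — synonymous.
Nonsynonymous differences: 2.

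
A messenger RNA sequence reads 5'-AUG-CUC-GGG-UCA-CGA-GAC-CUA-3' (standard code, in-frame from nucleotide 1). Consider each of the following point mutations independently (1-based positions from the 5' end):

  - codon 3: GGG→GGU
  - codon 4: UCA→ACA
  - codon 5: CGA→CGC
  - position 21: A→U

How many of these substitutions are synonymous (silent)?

3

Codon 3: GGG (Gly) → GGU (Gly) — synonymous.
Codon 4: UCA (Ser) → ACA (Thr) — missense.
Codon 5: CGA (Arg) → CGC (Arg) — synonymous.
Codon 7: CUA (Leu) → CUU (Leu) — synonymous.
Synonymous: 3 of 4.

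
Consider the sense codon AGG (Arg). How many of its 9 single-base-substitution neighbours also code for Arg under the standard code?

2

Position 1: CGG → 1 synonymous.
Position 2: none → 0 synonymous.
Position 3: AGA → 1 synonymous.
Total: 1 + 0 + 1 = 2.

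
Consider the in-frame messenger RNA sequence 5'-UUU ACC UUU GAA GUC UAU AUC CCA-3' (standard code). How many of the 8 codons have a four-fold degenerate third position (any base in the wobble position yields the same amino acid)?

3

Codon 1 UUU (Phe): third position 2-fold.
Codon 2 ACC (Thr): third position 4-fold.
Codon 3 UUU (Phe): third position 2-fold.
Codon 4 GAA (Glu): third position 2-fold.
Codon 5 GUC (Val): third position 4-fold.
Codon 6 UAU (Tyr): third position 2-fold.
Codon 7 AUC (Ile): third position 3-fold.
Codon 8 CCA (Pro): third position 4-fold.
Four-fold degenerate third positions: 3.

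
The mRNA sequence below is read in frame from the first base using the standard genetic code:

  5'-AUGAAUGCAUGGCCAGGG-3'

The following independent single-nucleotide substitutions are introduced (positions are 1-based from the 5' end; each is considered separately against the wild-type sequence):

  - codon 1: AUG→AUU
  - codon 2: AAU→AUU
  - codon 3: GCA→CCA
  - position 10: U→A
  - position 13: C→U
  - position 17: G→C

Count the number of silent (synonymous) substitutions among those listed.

0

Codon 1: AUG (Met) → AUU (Ile) — missense.
Codon 2: AAU (Asn) → AUU (Ile) — missense.
Codon 3: GCA (Ala) → CCA (Pro) — missense.
Codon 4: UGG (Trp) → AGG (Arg) — missense.
Codon 5: CCA (Pro) → UCA (Ser) — missense.
Codon 6: GGG (Gly) → GCG (Ala) — missense.
Synonymous: 0 of 6.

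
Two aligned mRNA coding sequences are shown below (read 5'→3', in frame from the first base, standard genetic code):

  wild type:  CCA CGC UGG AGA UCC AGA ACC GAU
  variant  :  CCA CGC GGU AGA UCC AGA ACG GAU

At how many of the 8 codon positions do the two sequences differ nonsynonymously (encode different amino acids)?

1

Codon 1: CCA Pro / CCA Pro — identical.
Codon 2: CGC Arg / CGC Arg — identical.
Codon 3: UGG Trp / GGU Gly — nonsynonymous.
Codon 4: AGA Arg / AGA Arg — identical.
Codon 5: UCC Ser / UCC Ser — identical.
Codon 6: AGA Arg / AGA Arg — identical.
Codon 7: ACC Thr / ACG Thr — synonymous.
Codon 8: GAU Asp / GAU Asp — identical.
Nonsynonymous differences: 1.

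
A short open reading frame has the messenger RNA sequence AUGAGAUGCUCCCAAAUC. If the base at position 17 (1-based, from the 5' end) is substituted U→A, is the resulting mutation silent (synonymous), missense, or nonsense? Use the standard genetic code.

missense

Position 17 falls in codon 6: AUC → Ile.
After the substitution the codon is AAC → Asn.
Ile ≠ Asn, so this is a missense mutation.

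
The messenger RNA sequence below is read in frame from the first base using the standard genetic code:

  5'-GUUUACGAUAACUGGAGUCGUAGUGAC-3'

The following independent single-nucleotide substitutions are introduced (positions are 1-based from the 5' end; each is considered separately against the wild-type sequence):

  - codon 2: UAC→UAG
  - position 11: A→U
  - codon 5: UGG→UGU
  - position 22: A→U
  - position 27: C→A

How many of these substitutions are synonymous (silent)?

Codon 2: UAC (Tyr) → UAG (Stop) — nonsense.
Codon 4: AAC (Asn) → AUC (Ile) — missense.
Codon 5: UGG (Trp) → UGU (Cys) — missense.
Codon 8: AGU (Ser) → UGU (Cys) — missense.
Codon 9: GAC (Asp) → GAA (Glu) — missense.
Synonymous: 0 of 5.

0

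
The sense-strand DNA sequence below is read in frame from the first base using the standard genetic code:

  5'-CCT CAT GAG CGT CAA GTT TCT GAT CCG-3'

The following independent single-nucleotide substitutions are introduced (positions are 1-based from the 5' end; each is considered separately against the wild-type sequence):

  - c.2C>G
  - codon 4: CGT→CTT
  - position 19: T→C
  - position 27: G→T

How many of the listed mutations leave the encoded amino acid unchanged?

1

Codon 1: CCT (Pro) → CGT (Arg) — missense.
Codon 4: CGT (Arg) → CTT (Leu) — missense.
Codon 7: TCT (Ser) → CCT (Pro) — missense.
Codon 9: CCG (Pro) → CCT (Pro) — synonymous.
Synonymous: 1 of 4.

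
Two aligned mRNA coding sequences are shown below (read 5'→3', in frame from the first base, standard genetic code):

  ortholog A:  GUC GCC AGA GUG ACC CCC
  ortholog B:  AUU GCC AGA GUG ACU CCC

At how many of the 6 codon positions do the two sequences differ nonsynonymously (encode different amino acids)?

1

Codon 1: GUC Val / AUU Ile — nonsynonymous.
Codon 2: GCC Ala / GCC Ala — identical.
Codon 3: AGA Arg / AGA Arg — identical.
Codon 4: GUG Val / GUG Val — identical.
Codon 5: ACC Thr / ACU Thr — synonymous.
Codon 6: CCC Pro / CCC Pro — identical.
Nonsynonymous differences: 1.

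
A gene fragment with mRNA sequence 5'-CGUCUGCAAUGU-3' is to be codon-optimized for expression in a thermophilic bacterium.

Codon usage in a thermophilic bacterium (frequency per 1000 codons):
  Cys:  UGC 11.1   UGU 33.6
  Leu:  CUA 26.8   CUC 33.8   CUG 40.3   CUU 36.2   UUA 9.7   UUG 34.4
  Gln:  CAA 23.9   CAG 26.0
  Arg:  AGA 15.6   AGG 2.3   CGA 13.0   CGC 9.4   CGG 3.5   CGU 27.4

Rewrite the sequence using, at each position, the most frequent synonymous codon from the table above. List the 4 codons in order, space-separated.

CGU CUG CAG UGU

Codon 1 (Arg): best is CGU at 27.4.
Codon 2 (Leu): best is CUG at 40.3.
Codon 3 (Gln): best is CAG at 26.0.
Codon 4 (Cys): best is UGU at 33.6.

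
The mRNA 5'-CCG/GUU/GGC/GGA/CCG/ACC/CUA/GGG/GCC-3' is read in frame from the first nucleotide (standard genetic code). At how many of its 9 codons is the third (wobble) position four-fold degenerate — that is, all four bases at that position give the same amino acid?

Codon 1 CCG (Pro): third position 4-fold.
Codon 2 GUU (Val): third position 4-fold.
Codon 3 GGC (Gly): third position 4-fold.
Codon 4 GGA (Gly): third position 4-fold.
Codon 5 CCG (Pro): third position 4-fold.
Codon 6 ACC (Thr): third position 4-fold.
Codon 7 CUA (Leu): third position 4-fold.
Codon 8 GGG (Gly): third position 4-fold.
Codon 9 GCC (Ala): third position 4-fold.
Four-fold degenerate third positions: 9.

9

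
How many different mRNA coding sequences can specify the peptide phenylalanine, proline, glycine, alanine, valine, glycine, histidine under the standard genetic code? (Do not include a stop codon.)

Phe: 2 codons.
Pro: 4 codons.
Gly: 4 codons.
Ala: 4 codons.
Val: 4 codons.
Gly: 4 codons.
His: 2 codons.
2 × 4 × 4 × 4 × 4 × 4 × 2 = 4096.

4096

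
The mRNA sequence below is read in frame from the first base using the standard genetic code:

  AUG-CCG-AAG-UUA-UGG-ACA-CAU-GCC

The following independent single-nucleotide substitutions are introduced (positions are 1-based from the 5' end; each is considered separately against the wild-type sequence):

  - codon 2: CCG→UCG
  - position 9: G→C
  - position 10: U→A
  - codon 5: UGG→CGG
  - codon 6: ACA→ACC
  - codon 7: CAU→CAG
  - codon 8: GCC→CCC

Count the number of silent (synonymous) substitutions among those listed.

1

Codon 2: CCG (Pro) → UCG (Ser) — missense.
Codon 3: AAG (Lys) → AAC (Asn) — missense.
Codon 4: UUA (Leu) → AUA (Ile) — missense.
Codon 5: UGG (Trp) → CGG (Arg) — missense.
Codon 6: ACA (Thr) → ACC (Thr) — synonymous.
Codon 7: CAU (His) → CAG (Gln) — missense.
Codon 8: GCC (Ala) → CCC (Pro) — missense.
Synonymous: 1 of 7.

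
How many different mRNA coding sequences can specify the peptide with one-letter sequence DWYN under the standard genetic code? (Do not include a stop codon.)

Asp: 2 codons.
Trp: 1 codon.
Tyr: 2 codons.
Asn: 2 codons.
2 × 1 × 2 × 2 = 8.

8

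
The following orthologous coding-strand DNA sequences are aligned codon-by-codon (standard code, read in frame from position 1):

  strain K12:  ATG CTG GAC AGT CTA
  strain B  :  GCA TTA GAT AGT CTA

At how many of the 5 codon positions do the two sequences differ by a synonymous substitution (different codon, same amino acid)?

Codon 1: ATG Met / GCA Ala — nonsynonymous.
Codon 2: CTG Leu / TTA Leu — synonymous.
Codon 3: GAC Asp / GAT Asp — synonymous.
Codon 4: AGT Ser / AGT Ser — identical.
Codon 5: CTA Leu / CTA Leu — identical.
Synonymous differences: 2.

2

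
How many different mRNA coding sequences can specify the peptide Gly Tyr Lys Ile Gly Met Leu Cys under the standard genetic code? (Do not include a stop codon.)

2304

Gly: 4 codons.
Tyr: 2 codons.
Lys: 2 codons.
Ile: 3 codons.
Gly: 4 codons.
Met: 1 codon.
Leu: 6 codons.
Cys: 2 codons.
4 × 2 × 2 × 3 × 4 × 1 × 6 × 2 = 2304.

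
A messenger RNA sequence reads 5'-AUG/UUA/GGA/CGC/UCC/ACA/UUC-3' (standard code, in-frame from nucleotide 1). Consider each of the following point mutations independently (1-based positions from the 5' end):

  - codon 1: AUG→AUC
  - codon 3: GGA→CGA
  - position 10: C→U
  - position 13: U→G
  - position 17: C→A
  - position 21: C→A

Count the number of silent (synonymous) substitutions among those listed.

0

Codon 1: AUG (Met) → AUC (Ile) — missense.
Codon 3: GGA (Gly) → CGA (Arg) — missense.
Codon 4: CGC (Arg) → UGC (Cys) — missense.
Codon 5: UCC (Ser) → GCC (Ala) — missense.
Codon 6: ACA (Thr) → AAA (Lys) — missense.
Codon 7: UUC (Phe) → UUA (Leu) — missense.
Synonymous: 0 of 6.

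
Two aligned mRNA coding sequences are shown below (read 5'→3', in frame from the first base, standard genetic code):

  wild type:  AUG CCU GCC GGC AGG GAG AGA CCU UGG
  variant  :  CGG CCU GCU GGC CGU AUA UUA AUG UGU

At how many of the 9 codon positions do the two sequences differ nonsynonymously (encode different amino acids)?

5

Codon 1: AUG Met / CGG Arg — nonsynonymous.
Codon 2: CCU Pro / CCU Pro — identical.
Codon 3: GCC Ala / GCU Ala — synonymous.
Codon 4: GGC Gly / GGC Gly — identical.
Codon 5: AGG Arg / CGU Arg — synonymous.
Codon 6: GAG Glu / AUA Ile — nonsynonymous.
Codon 7: AGA Arg / UUA Leu — nonsynonymous.
Codon 8: CCU Pro / AUG Met — nonsynonymous.
Codon 9: UGG Trp / UGU Cys — nonsynonymous.
Nonsynonymous differences: 5.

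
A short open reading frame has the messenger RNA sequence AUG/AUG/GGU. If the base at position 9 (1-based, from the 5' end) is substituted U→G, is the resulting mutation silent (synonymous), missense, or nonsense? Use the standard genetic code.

silent

Position 9 falls in codon 3: GGU → Gly.
After the substitution the codon is GGG → Gly.
Both encode Gly, so the change is synonymous.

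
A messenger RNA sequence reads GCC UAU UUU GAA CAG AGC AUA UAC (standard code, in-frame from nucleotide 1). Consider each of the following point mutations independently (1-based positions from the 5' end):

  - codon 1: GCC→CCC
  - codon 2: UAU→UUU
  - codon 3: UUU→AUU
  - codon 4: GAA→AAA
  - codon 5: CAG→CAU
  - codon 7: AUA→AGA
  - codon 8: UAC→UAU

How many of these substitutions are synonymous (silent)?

1

Codon 1: GCC (Ala) → CCC (Pro) — missense.
Codon 2: UAU (Tyr) → UUU (Phe) — missense.
Codon 3: UUU (Phe) → AUU (Ile) — missense.
Codon 4: GAA (Glu) → AAA (Lys) — missense.
Codon 5: CAG (Gln) → CAU (His) — missense.
Codon 7: AUA (Ile) → AGA (Arg) — missense.
Codon 8: UAC (Tyr) → UAU (Tyr) — synonymous.
Synonymous: 1 of 7.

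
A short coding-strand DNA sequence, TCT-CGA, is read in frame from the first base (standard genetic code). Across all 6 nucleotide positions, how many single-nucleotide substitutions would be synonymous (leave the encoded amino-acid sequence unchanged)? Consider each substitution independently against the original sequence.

7

Codon 1 (TCT, Ser): 3 synonymous substitutions.
Codon 2 (CGA, Arg): 4 synonymous substitutions.
Total: 3 + 4 = 7.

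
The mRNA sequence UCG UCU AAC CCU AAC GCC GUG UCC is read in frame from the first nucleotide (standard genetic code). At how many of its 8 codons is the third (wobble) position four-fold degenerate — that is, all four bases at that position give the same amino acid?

6

Codon 1 UCG (Ser): third position 4-fold.
Codon 2 UCU (Ser): third position 4-fold.
Codon 3 AAC (Asn): third position 2-fold.
Codon 4 CCU (Pro): third position 4-fold.
Codon 5 AAC (Asn): third position 2-fold.
Codon 6 GCC (Ala): third position 4-fold.
Codon 7 GUG (Val): third position 4-fold.
Codon 8 UCC (Ser): third position 4-fold.
Four-fold degenerate third positions: 6.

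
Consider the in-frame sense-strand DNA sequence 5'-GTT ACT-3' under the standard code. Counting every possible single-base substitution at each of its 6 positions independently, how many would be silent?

6

Codon 1 (GTT, Val): 3 synonymous substitutions.
Codon 2 (ACT, Thr): 3 synonymous substitutions.
Total: 3 + 3 = 6.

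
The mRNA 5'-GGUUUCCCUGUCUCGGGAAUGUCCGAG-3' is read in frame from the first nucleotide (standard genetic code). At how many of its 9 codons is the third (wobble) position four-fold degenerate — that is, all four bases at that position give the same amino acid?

6

Codon 1 GGU (Gly): third position 4-fold.
Codon 2 UUC (Phe): third position 2-fold.
Codon 3 CCU (Pro): third position 4-fold.
Codon 4 GUC (Val): third position 4-fold.
Codon 5 UCG (Ser): third position 4-fold.
Codon 6 GGA (Gly): third position 4-fold.
Codon 7 AUG (Met): third position 1-fold.
Codon 8 UCC (Ser): third position 4-fold.
Codon 9 GAG (Glu): third position 2-fold.
Four-fold degenerate third positions: 6.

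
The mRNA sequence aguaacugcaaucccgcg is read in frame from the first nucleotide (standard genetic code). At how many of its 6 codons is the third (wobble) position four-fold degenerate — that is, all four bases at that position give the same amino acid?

2

Codon 1 AGU (Ser): third position 2-fold.
Codon 2 AAC (Asn): third position 2-fold.
Codon 3 UGC (Cys): third position 2-fold.
Codon 4 AAU (Asn): third position 2-fold.
Codon 5 CCC (Pro): third position 4-fold.
Codon 6 GCG (Ala): third position 4-fold.
Four-fold degenerate third positions: 2.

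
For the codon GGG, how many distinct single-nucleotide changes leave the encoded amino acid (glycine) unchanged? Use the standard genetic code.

3

Position 1: none → 0 synonymous.
Position 2: none → 0 synonymous.
Position 3: GGU, GGC, GGA → 3 synonymous.
Total: 0 + 0 + 3 = 3.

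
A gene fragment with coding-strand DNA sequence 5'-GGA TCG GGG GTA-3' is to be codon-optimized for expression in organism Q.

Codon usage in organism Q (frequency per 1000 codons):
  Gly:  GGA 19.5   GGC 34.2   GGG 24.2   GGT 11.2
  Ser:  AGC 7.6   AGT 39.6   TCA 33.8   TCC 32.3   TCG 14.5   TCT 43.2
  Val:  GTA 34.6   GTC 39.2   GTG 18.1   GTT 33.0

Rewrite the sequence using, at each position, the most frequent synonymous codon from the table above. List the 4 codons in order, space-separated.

GGC TCT GGC GTC

Codon 1 (Gly): best is GGC at 34.2.
Codon 2 (Ser): best is TCT at 43.2.
Codon 3 (Gly): best is GGC at 34.2.
Codon 4 (Val): best is GTC at 39.2.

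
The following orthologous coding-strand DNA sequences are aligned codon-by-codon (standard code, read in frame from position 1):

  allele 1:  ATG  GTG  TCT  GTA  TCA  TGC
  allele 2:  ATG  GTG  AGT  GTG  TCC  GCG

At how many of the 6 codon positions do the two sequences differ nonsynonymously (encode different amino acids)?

Codon 1: ATG Met / ATG Met — identical.
Codon 2: GTG Val / GTG Val — identical.
Codon 3: TCT Ser / AGT Ser — synonymous.
Codon 4: GTA Val / GTG Val — synonymous.
Codon 5: TCA Ser / TCC Ser — synonymous.
Codon 6: TGC Cys / GCG Ala — nonsynonymous.
Nonsynonymous differences: 1.

1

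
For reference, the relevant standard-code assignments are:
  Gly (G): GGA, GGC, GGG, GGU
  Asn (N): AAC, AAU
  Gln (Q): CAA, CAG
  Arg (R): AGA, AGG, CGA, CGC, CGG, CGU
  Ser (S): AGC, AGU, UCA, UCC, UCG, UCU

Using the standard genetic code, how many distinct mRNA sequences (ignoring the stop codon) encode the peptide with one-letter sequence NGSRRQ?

3456

Asn: 2 codons.
Gly: 4 codons.
Ser: 6 codons.
Arg: 6 codons.
Arg: 6 codons.
Gln: 2 codons.
2 × 4 × 6 × 6 × 6 × 2 = 3456.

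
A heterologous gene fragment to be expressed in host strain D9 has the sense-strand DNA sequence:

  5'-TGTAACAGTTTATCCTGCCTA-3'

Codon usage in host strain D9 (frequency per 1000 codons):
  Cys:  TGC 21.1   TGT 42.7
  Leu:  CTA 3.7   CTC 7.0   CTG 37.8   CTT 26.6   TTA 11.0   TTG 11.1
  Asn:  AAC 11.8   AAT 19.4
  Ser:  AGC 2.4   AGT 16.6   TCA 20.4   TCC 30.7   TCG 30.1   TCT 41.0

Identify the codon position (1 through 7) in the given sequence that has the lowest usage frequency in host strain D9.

7

Codon 1 TGT (Cys): 42.7 per 1000.
Codon 2 AAC (Asn): 11.8 per 1000.
Codon 3 AGT (Ser): 16.6 per 1000.
Codon 4 TTA (Leu): 11.0 per 1000.
Codon 5 TCC (Ser): 30.7 per 1000.
Codon 6 TGC (Cys): 21.1 per 1000.
Codon 7 CTA (Leu): 3.7 per 1000.
Lowest frequency is 3.7 at codon 7.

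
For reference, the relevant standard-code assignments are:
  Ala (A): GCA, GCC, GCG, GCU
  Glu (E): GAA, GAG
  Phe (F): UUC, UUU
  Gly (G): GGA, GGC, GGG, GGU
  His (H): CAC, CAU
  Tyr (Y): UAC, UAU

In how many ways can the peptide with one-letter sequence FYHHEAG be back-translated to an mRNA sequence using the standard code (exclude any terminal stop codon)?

512

Phe: 2 codons.
Tyr: 2 codons.
His: 2 codons.
His: 2 codons.
Glu: 2 codons.
Ala: 4 codons.
Gly: 4 codons.
2 × 2 × 2 × 2 × 2 × 4 × 4 = 512.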